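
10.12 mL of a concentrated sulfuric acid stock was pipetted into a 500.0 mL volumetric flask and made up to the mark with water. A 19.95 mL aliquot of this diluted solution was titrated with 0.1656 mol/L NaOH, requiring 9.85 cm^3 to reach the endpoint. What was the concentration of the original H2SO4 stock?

2.02 M

n(NaOH) = 0.1656 x 0.009850 = 0.001631 mol.
n(H2SO4) in the aliquot = 0.001631 x 1/2 = 0.0008156 mol.
[diluted H2SO4] = 0.0008156 / 0.01995 = 0.04088 M.
Dilution factor = 500.0/10.12 = 49.41, so [stock] = 0.04088 x 49.41 = 2.02 M.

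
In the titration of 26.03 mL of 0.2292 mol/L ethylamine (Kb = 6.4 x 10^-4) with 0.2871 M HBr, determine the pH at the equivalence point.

n(C2H5NH2) = 0.2292 x 0.02603 = 0.005966 mol; V(HBr) at equivalence = 0.005966/0.2871 = 0.02078 L.
At equivalence the base is fully converted to C2H5NH3+; total volume = 0.04681 L, so [C2H5NH3+] = 0.005966/0.04681 = 0.1275 M.
Ka(C2H5NH3+) = Kw/Kb = 1.0e-14 / 6.4 x 10^-4 = 1.56e-11.
[H^+] = sqrt(Ka x [C2H5NH3+]) = sqrt(1.56e-11 x 0.1275) = 1.41e-6 M.
pH = -log(1.41e-6) = 5.85.

5.85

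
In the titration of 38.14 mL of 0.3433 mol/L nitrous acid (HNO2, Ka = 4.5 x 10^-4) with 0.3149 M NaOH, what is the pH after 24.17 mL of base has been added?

Initial n(HNO2) = 0.3433 x 0.03814 = 0.01309 mol.
n(NaOH) added = 0.3149 x 0.02417 = 0.007611 mol, converting that many moles of HNO2 to NO2-.
Remaining n(HNO2) = 0.005482 mol; n(NO2-) = 0.007611 mol.
By Henderson-Hasselbalch, pH = pKa + log([A^-]/[HA]) = 3.35 + log(0.007611/0.005482) = 3.35 + (+0.14) = 3.49.

3.49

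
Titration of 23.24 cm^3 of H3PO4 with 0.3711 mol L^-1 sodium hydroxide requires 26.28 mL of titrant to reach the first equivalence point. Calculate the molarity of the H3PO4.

0.420 M

n(NaOH) = 0.3711 x 0.02628 = 0.009753 mol.
At the first equivalence point, 1 mol OH^- react per mol H3PO4, so n(H3PO4) = 0.009753 / 1 = 0.009753 mol.
[H3PO4] = 0.009753 / 0.02324 L = 0.420 M.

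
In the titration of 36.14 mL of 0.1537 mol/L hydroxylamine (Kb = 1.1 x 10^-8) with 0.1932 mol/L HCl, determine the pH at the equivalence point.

n(NH2OH) = 0.1537 x 0.03614 = 0.005555 mol; V(HCl) at equivalence = 0.005555/0.1932 = 0.02875 L.
At equivalence the base is fully converted to NH3OH+; total volume = 0.06489 L, so [NH3OH+] = 0.005555/0.06489 = 0.08560 M.
Ka(NH3OH+) = Kw/Kb = 1.0e-14 / 1.1 x 10^-8 = 9.09e-7.
[H^+] = sqrt(Ka x [NH3OH+]) = sqrt(9.09e-7 x 0.08560) = 0.000279 M.
pH = -log(0.000279) = 3.55.

3.55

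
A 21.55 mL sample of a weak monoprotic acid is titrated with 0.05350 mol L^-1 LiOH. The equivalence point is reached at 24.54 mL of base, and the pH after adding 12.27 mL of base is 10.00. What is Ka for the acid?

1.0 x 10^-10

12.27 mL is half of the equivalence volume, so this is the half-equivalence point where [HA] = [A^-].
At half-equivalence pH = pKa, so pKa = 10.00.
Ka = 10^(-10.00) = 1.0 x 10^-10.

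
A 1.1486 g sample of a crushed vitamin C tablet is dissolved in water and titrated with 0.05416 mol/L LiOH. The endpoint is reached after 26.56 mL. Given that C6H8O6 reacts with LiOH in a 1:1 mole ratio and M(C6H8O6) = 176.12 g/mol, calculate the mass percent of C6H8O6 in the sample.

n(LiOH) = 0.05416 x 0.02656 = 0.001438 mol.
n(C6H8O6) = 0.001438 / 1 = 0.001438 mol.
mass of C6H8O6 = 0.001438 x 176.12 = 0.2533 g.
% purity = 0.2533 / 1.1486 x 100 = 22.1%.

22.1%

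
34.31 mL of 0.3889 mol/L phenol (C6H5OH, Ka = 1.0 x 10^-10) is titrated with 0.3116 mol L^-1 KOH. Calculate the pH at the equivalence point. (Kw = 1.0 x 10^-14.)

11.62

n(C6H5OH) = 0.3889 x 0.03431 = 0.01334 mol; V(KOH) at equivalence = 0.01334/0.3116 = 0.04282 L.
At equivalence all the acid is converted to C6H5O-; total volume = 0.03431 + 0.04282 = 0.07713 L, so [C6H5O-] = 0.01334/0.07713 = 0.1730 M.
Kb = Kw/Ka = 1.0e-14 / 1.0 x 10^-10 = 0.000100.
[OH^-] = sqrt(Kb x [C6H5O-]) = sqrt(0.000100 x 0.1730) = 0.00416 M.
pOH = 2.38, so pH = 14.00 - 2.38 = 11.62.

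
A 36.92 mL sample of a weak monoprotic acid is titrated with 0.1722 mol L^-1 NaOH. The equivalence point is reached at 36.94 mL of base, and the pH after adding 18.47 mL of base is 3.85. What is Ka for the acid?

18.47 mL is half of the equivalence volume, so this is the half-equivalence point where [HA] = [A^-].
At half-equivalence pH = pKa, so pKa = 3.85.
Ka = 10^(-3.85) = 1.4 x 10^-4.

1.4 x 10^-4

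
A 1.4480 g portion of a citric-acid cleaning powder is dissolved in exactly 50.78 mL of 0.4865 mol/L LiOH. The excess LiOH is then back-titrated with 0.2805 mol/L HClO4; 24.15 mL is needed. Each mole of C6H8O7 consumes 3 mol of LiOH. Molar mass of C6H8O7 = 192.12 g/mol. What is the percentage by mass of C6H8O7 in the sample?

Total n(LiOH) added = 0.4865 x 0.05078 = 0.02470 mol.
n(HClO4) used = 0.2805 x 0.02415 = 0.006774 mol, which equals the excess n(LiOH).
So n(LiOH) consumed by the sample = 0.02470 - 0.006774 = 0.01793 mol.
n(C6H8O7) = 0.01793 / 3 = 0.005977 mol.
mass C6H8O7 = 0.005977 x 192.12 = 1.148 g, so %C6H8O7 = 1.148/1.4480 x 100 = 79.3%.

79.3%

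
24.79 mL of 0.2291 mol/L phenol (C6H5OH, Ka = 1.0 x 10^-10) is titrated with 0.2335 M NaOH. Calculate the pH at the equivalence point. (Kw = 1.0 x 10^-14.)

n(C6H5OH) = 0.2291 x 0.02479 = 0.005679 mol; V(NaOH) at equivalence = 0.005679/0.2335 = 0.02432 L.
At equivalence all the acid is converted to C6H5O-; total volume = 0.02479 + 0.02432 = 0.04911 L, so [C6H5O-] = 0.005679/0.04911 = 0.1156 M.
Kb = Kw/Ka = 1.0e-14 / 1.0 x 10^-10 = 0.000100.
[OH^-] = sqrt(Kb x [C6H5O-]) = sqrt(0.000100 x 0.1156) = 0.00340 M.
pOH = 2.47, so pH = 14.00 - 2.47 = 11.53.

11.53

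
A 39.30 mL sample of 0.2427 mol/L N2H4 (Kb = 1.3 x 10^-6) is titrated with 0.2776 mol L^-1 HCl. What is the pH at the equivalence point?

4.50

n(N2H4) = 0.2427 x 0.03930 = 0.009538 mol; V(HCl) at equivalence = 0.009538/0.2776 = 0.03436 L.
At equivalence the base is fully converted to N2H5+; total volume = 0.07366 L, so [N2H5+] = 0.009538/0.07366 = 0.1295 M.
Ka(N2H5+) = Kw/Kb = 1.0e-14 / 1.3 x 10^-6 = 7.69e-9.
[H^+] = sqrt(Ka x [N2H5+]) = sqrt(7.69e-9 x 0.1295) = 3.16e-5 M.
pH = -log(3.16e-5) = 4.50.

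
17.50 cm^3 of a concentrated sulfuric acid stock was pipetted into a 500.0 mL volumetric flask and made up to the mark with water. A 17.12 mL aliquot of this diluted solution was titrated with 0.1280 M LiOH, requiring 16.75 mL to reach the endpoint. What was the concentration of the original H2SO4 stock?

1.79 M

n(LiOH) = 0.1280 x 0.01675 = 0.002144 mol.
n(H2SO4) in the aliquot = 0.002144 x 1/2 = 0.001072 mol.
[diluted H2SO4] = 0.001072 / 0.01712 = 0.06262 M.
Dilution factor = 500.0/17.50 = 28.57, so [stock] = 0.06262 x 28.57 = 1.79 M.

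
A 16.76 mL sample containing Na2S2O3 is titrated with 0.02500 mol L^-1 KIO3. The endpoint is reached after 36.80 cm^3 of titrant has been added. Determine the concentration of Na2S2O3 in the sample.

n(KIO3) = 0.02500 x 0.03680 = 0.0009200 mol.
From the balanced equation, 1 mol KIO3 reacts with 6 mol Na2S2O3, so n(Na2S2O3) = 0.0009200 x 6/1 = 0.005520 mol.
[Na2S2O3] = 0.005520 / 0.01676 L = 0.329 M.

0.329 M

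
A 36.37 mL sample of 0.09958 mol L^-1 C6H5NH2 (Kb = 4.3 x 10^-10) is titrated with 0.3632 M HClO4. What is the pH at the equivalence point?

2.87

n(C6H5NH2) = 0.09958 x 0.03637 = 0.003622 mol; V(HClO4) at equivalence = 0.003622/0.3632 = 0.009972 L.
At equivalence the base is fully converted to C6H5NH3+; total volume = 0.04634 L, so [C6H5NH3+] = 0.003622/0.04634 = 0.07815 M.
Ka(C6H5NH3+) = Kw/Kb = 1.0e-14 / 4.3 x 10^-10 = 2.33e-5.
[H^+] = sqrt(Ka x [C6H5NH3+]) = sqrt(2.33e-5 x 0.07815) = 0.00135 M.
pH = -log(0.00135) = 2.87.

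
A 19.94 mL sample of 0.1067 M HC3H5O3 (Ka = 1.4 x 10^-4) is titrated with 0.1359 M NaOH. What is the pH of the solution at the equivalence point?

n(HC3H5O3) = 0.1067 x 0.01994 = 0.002128 mol; V(NaOH) at equivalence = 0.002128/0.1359 = 0.01566 L.
At equivalence all the acid is converted to C3H5O3-; total volume = 0.01994 + 0.01566 = 0.03560 L, so [C3H5O3-] = 0.002128/0.03560 = 0.05977 M.
Kb = Kw/Ka = 1.0e-14 / 1.4 x 10^-4 = 7.14e-11.
[OH^-] = sqrt(Kb x [C3H5O3-]) = sqrt(7.14e-11 x 0.05977) = 2.07e-6 M.
pOH = 5.68, so pH = 14.00 - 5.68 = 8.32.

8.32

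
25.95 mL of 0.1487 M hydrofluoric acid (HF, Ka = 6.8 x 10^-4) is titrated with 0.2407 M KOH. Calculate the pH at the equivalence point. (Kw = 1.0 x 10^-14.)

n(HF) = 0.1487 x 0.02595 = 0.003859 mol; V(KOH) at equivalence = 0.003859/0.2407 = 0.01603 L.
At equivalence all the acid is converted to F-; total volume = 0.02595 + 0.01603 = 0.04198 L, so [F-] = 0.003859/0.04198 = 0.09192 M.
Kb = Kw/Ka = 1.0e-14 / 6.8 x 10^-4 = 1.47e-11.
[OH^-] = sqrt(Kb x [F-]) = sqrt(1.47e-11 x 0.09192) = 1.16e-6 M.
pOH = 5.93, so pH = 14.00 - 5.93 = 8.07.

8.07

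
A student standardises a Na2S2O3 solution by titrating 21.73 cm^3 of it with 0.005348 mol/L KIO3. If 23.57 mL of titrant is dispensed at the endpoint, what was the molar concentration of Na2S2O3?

n(KIO3) = 0.005348 x 0.02357 = 0.0001261 mol.
From the balanced equation, 1 mol KIO3 reacts with 6 mol Na2S2O3, so n(Na2S2O3) = 0.0001261 x 6/1 = 0.0007563 mol.
[Na2S2O3] = 0.0007563 / 0.02173 L = 0.0348 M.

0.0348 M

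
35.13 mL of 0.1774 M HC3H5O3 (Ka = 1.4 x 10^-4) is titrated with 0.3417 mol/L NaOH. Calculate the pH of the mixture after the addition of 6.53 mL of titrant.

Initial n(HC3H5O3) = 0.1774 x 0.03513 = 0.006232 mol.
n(NaOH) added = 0.3417 x 0.006530 = 0.002231 mol, converting that many moles of HC3H5O3 to C3H5O3-.
Remaining n(HC3H5O3) = 0.004001 mol; n(C3H5O3-) = 0.002231 mol.
By Henderson-Hasselbalch, pH = pKa + log([A^-]/[HA]) = 3.85 + log(0.002231/0.004001) = 3.85 + (-0.25) = 3.60.

3.60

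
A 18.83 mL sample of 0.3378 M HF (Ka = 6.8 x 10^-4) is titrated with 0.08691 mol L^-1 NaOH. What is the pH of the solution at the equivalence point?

8.00

n(HF) = 0.3378 x 0.01883 = 0.006361 mol; V(NaOH) at equivalence = 0.006361/0.08691 = 0.07319 L.
At equivalence all the acid is converted to F-; total volume = 0.01883 + 0.07319 = 0.09202 L, so [F-] = 0.006361/0.09202 = 0.06913 M.
Kb = Kw/Ka = 1.0e-14 / 6.8 x 10^-4 = 1.47e-11.
[OH^-] = sqrt(Kb x [F-]) = sqrt(1.47e-11 x 0.06913) = 1.01e-6 M.
pOH = 6.00, so pH = 14.00 - 6.00 = 8.00.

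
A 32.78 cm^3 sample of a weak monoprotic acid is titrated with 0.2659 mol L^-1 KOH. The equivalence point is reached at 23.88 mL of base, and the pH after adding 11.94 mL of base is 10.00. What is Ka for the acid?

11.94 mL is half of the equivalence volume, so this is the half-equivalence point where [HA] = [A^-].
At half-equivalence pH = pKa, so pKa = 10.00.
Ka = 10^(-10.00) = 1.0 x 10^-10.

1.0 x 10^-10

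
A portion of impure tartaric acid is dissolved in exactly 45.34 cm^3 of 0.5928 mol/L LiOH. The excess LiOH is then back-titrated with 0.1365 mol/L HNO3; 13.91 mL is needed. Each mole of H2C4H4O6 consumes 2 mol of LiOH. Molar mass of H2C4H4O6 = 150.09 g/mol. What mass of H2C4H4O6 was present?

1.87 g

Total n(LiOH) added = 0.5928 x 0.04534 = 0.02688 mol.
n(HNO3) used = 0.1365 x 0.01391 = 0.001899 mol, which equals the excess n(LiOH).
So n(LiOH) consumed by the sample = 0.02688 - 0.001899 = 0.02498 mol.
n(H2C4H4O6) = 0.02498 / 2 = 0.01249 mol.
mass = 0.01249 mol x 150.09 g/mol = 1.87 g.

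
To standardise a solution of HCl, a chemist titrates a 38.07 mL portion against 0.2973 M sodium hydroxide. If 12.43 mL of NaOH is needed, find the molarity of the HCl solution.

n(NaOH) delivered = 0.2973 x 0.01243 = 0.003695 mol.
For a 1:1 reaction, n(HCl) = 0.003695 mol.
[HCl] = 0.003695 mol / 0.03807 L = 0.0971 M.

0.0971 M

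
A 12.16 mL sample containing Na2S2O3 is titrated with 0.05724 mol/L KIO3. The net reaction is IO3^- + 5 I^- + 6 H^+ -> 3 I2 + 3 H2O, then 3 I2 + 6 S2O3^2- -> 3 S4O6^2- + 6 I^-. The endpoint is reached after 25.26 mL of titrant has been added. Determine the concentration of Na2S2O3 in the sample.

0.713 M

n(KIO3) = 0.05724 x 0.02526 = 0.001446 mol.
From the balanced equation, 1 mol KIO3 reacts with 6 mol Na2S2O3, so n(Na2S2O3) = 0.001446 x 6/1 = 0.008675 mol.
[Na2S2O3] = 0.008675 / 0.01216 L = 0.713 M.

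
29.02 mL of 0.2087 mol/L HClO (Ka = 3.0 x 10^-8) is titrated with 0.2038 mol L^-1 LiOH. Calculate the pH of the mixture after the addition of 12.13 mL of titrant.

Initial n(HClO) = 0.2087 x 0.02902 = 0.006056 mol.
n(LiOH) added = 0.2038 x 0.01213 = 0.002472 mol, converting that many moles of HClO to ClO-.
Remaining n(HClO) = 0.003584 mol; n(ClO-) = 0.002472 mol.
By Henderson-Hasselbalch, pH = pKa + log([A^-]/[HA]) = 7.52 + log(0.002472/0.003584) = 7.52 + (-0.16) = 7.36.

7.36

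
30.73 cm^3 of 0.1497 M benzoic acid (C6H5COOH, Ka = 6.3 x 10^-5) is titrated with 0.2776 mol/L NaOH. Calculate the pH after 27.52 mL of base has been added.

n(acid) = 0.1497 x 0.03073 = 0.004600 mol; n(NaOH) added = 0.2776 x 0.02752 = 0.007640 mol.
Base is in excess by 0.007640 - 0.004600 = 0.003039 mol in a total volume of 0.05825 L.
[OH^-] = 0.003039/0.05825 = 0.05218 M, so pOH = 1.28 and pH = 14.00 - 1.28 = 12.72.

12.72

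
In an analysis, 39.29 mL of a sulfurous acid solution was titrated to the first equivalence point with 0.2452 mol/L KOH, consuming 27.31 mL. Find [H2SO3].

n(KOH) = 0.2452 x 0.02731 = 0.006696 mol.
At the first equivalence point, 1 mol OH^- react per mol H2SO3, so n(H2SO3) = 0.006696 / 1 = 0.006696 mol.
[H2SO3] = 0.006696 / 0.03929 L = 0.170 M.

0.170 M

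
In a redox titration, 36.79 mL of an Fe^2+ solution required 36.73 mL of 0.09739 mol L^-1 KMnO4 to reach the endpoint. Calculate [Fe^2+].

0.486 M

n(KMnO4) = 0.09739 x 0.03673 = 0.003577 mol.
From the balanced equation, 1 mol KMnO4 reacts with 5 mol Fe^2+, so n(Fe^2+) = 0.003577 x 5/1 = 0.01789 mol.
[Fe^2+] = 0.01789 / 0.03679 L = 0.486 M.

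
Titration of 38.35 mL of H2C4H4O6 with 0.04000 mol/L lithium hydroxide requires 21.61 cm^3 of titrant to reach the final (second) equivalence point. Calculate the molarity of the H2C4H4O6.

n(LiOH) = 0.04000 x 0.02161 = 0.0008644 mol.
At the final (second) equivalence point, 2 mol OH^- react per mol H2C4H4O6, so n(H2C4H4O6) = 0.0008644 / 2 = 0.0004322 mol.
[H2C4H4O6] = 0.0004322 / 0.03835 L = 0.0113 M.

0.0113 M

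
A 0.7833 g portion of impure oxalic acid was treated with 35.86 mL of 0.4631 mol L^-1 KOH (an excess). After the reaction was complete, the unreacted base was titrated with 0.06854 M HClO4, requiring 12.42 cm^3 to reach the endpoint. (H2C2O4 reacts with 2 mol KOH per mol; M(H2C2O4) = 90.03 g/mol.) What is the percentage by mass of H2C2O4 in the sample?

90.5%

Total n(KOH) added = 0.4631 x 0.03586 = 0.01661 mol.
n(HClO4) used = 0.06854 x 0.01242 = 0.0008513 mol, which equals the excess n(KOH).
So n(KOH) consumed by the sample = 0.01661 - 0.0008513 = 0.01576 mol.
n(H2C2O4) = 0.01576 / 2 = 0.007878 mol.
mass H2C2O4 = 0.007878 x 90.03 = 0.7092 g, so %H2C2O4 = 0.7092/0.7833 x 100 = 90.5%.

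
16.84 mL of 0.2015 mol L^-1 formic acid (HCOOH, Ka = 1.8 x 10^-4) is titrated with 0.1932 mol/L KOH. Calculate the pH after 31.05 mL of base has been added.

n(acid) = 0.2015 x 0.01684 = 0.003393 mol; n(KOH) added = 0.1932 x 0.03105 = 0.005999 mol.
Base is in excess by 0.005999 - 0.003393 = 0.002606 mol in a total volume of 0.04789 L.
[OH^-] = 0.002606/0.04789 = 0.05441 M, so pOH = 1.26 and pH = 14.00 - 1.26 = 12.74.

12.74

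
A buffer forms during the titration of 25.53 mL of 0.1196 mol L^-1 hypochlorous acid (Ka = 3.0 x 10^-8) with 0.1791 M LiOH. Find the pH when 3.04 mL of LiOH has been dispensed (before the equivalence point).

Initial n(HClO) = 0.1196 x 0.02553 = 0.003053 mol.
n(LiOH) added = 0.1791 x 0.003040 = 0.0005445 mol, converting that many moles of HClO to ClO-.
Remaining n(HClO) = 0.002509 mol; n(ClO-) = 0.0005445 mol.
By Henderson-Hasselbalch, pH = pKa + log([A^-]/[HA]) = 7.52 + log(0.0005445/0.002509) = 7.52 + (-0.66) = 6.86.

6.86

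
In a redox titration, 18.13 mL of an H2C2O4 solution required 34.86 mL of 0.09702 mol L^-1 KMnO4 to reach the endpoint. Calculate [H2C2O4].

0.466 M

n(KMnO4) = 0.09702 x 0.03486 = 0.003382 mol.
From the balanced equation, 2 mol KMnO4 reacts with 5 mol H2C2O4, so n(H2C2O4) = 0.003382 x 5/2 = 0.008455 mol.
[H2C2O4] = 0.008455 / 0.01813 L = 0.466 M.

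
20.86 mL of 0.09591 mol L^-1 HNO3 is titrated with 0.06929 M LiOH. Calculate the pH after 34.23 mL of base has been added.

11.83

n(acid) = 0.09591 x 0.02086 = 0.002001 mol; n(LiOH) added = 0.06929 x 0.03423 = 0.002372 mol.
Base is in excess by 0.002372 - 0.002001 = 0.0003711 mol in a total volume of 0.05509 L.
[OH^-] = 0.0003711/0.05509 = 0.006737 M, so pOH = 2.17 and pH = 14.00 - 2.17 = 11.83.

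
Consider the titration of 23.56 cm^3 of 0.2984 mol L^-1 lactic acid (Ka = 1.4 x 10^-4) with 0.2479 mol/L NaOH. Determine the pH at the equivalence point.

8.49

n(HC3H5O3) = 0.2984 x 0.02356 = 0.007030 mol; V(NaOH) at equivalence = 0.007030/0.2479 = 0.02836 L.
At equivalence all the acid is converted to C3H5O3-; total volume = 0.02356 + 0.02836 = 0.05192 L, so [C3H5O3-] = 0.007030/0.05192 = 0.1354 M.
Kb = Kw/Ka = 1.0e-14 / 1.4 x 10^-4 = 7.14e-11.
[OH^-] = sqrt(Kb x [C3H5O3-]) = sqrt(7.14e-11 x 0.1354) = 3.11e-6 M.
pOH = 5.51, so pH = 14.00 - 5.51 = 8.49.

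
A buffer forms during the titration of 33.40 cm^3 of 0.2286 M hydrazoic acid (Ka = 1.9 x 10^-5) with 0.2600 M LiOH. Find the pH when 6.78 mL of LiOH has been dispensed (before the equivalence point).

4.20

Initial n(HN3) = 0.2286 x 0.03340 = 0.007635 mol.
n(LiOH) added = 0.2600 x 0.006780 = 0.001763 mol, converting that many moles of HN3 to N3-.
Remaining n(HN3) = 0.005872 mol; n(N3-) = 0.001763 mol.
By Henderson-Hasselbalch, pH = pKa + log([A^-]/[HA]) = 4.72 + log(0.001763/0.005872) = 4.72 + (-0.52) = 4.20.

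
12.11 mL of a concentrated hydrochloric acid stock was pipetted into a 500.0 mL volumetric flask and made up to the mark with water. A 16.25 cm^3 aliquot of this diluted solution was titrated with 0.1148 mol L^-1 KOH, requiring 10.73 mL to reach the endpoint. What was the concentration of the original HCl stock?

3.13 M

n(KOH) = 0.1148 x 0.01073 = 0.001232 mol.
n(HCl) in the aliquot = 0.001232 mol.
[diluted HCl] = 0.001232 / 0.01625 = 0.07580 M.
Dilution factor = 500.0/12.11 = 41.29, so [stock] = 0.07580 x 41.29 = 3.13 M.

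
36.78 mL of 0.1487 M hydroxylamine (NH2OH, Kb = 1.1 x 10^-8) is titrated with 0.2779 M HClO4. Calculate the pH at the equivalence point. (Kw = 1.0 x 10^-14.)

n(NH2OH) = 0.1487 x 0.03678 = 0.005469 mol; V(HClO4) at equivalence = 0.005469/0.2779 = 0.01968 L.
At equivalence the base is fully converted to NH3OH+; total volume = 0.05646 L, so [NH3OH+] = 0.005469/0.05646 = 0.09687 M.
Ka(NH3OH+) = Kw/Kb = 1.0e-14 / 1.1 x 10^-8 = 9.09e-7.
[H^+] = sqrt(Ka x [NH3OH+]) = sqrt(9.09e-7 x 0.09687) = 0.000297 M.
pH = -log(0.000297) = 3.53.

3.53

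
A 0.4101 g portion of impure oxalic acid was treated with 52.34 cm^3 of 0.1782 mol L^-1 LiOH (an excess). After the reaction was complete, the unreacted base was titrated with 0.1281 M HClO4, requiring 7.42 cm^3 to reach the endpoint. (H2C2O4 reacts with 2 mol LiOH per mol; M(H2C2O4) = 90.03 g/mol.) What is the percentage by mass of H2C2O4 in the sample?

Total n(LiOH) added = 0.1782 x 0.05234 = 0.009327 mol.
n(HClO4) used = 0.1281 x 0.007420 = 0.0009505 mol, which equals the excess n(LiOH).
So n(LiOH) consumed by the sample = 0.009327 - 0.0009505 = 0.008376 mol.
n(H2C2O4) = 0.008376 / 2 = 0.004188 mol.
mass H2C2O4 = 0.004188 x 90.03 = 0.3771 g, so %H2C2O4 = 0.3771/0.4101 x 100 = 91.9%.

91.9%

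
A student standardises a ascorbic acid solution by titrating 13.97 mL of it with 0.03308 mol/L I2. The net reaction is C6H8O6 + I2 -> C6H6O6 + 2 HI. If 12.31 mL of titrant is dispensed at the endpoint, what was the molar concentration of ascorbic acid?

0.0291 M

n(I2) = 0.03308 x 0.01231 = 0.0004072 mol.
From the balanced equation, 1 mol I2 reacts with 1 mol ascorbic acid, so n(ascorbic acid) = 0.0004072 x 1/1 = 0.0004072 mol.
[ascorbic acid] = 0.0004072 / 0.01397 L = 0.0291 M.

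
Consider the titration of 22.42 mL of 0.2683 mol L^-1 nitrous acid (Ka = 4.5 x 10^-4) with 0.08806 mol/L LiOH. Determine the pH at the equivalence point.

8.08

n(HNO2) = 0.2683 x 0.02242 = 0.006015 mol; V(LiOH) at equivalence = 0.006015/0.08806 = 0.06831 L.
At equivalence all the acid is converted to NO2-; total volume = 0.02242 + 0.06831 = 0.09073 L, so [NO2-] = 0.006015/0.09073 = 0.06630 M.
Kb = Kw/Ka = 1.0e-14 / 4.5 x 10^-4 = 2.22e-11.
[OH^-] = sqrt(Kb x [NO2-]) = sqrt(2.22e-11 x 0.06630) = 1.21e-6 M.
pOH = 5.92, so pH = 14.00 - 5.92 = 8.08.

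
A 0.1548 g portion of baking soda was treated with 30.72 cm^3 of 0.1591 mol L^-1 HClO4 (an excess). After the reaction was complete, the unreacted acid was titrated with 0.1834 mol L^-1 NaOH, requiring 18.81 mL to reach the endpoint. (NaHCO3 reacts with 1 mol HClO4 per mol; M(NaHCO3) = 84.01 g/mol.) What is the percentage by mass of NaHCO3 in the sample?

78.0%

Total n(HClO4) added = 0.1591 x 0.03072 = 0.004888 mol.
n(NaOH) used = 0.1834 x 0.01881 = 0.003450 mol, which equals the excess n(HClO4).
So n(HClO4) consumed by the sample = 0.004888 - 0.003450 = 0.001438 mol.
n(NaHCO3) = 0.001438 / 1 = 0.001438 mol.
mass NaHCO3 = 0.001438 x 84.01 = 0.1208 g, so %NaHCO3 = 0.1208/0.1548 x 100 = 78.0%.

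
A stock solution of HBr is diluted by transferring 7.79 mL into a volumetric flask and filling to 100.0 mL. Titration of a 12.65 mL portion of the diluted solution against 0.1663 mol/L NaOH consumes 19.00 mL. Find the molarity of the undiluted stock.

3.21 M

n(NaOH) = 0.1663 x 0.01900 = 0.003160 mol.
n(HBr) in the aliquot = 0.003160 mol.
[diluted HBr] = 0.003160 / 0.01265 = 0.2498 M.
Dilution factor = 100.0/7.790 = 12.84, so [stock] = 0.2498 x 12.84 = 3.21 M.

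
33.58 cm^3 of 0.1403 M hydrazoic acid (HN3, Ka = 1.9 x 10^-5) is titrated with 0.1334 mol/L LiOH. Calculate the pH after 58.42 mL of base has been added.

n(acid) = 0.1403 x 0.03358 = 0.004711 mol; n(LiOH) added = 0.1334 x 0.05842 = 0.007793 mol.
Base is in excess by 0.007793 - 0.004711 = 0.003082 mol in a total volume of 0.09200 L.
[OH^-] = 0.003082/0.09200 = 0.03350 M, so pOH = 1.47 and pH = 14.00 - 1.47 = 12.53.

12.53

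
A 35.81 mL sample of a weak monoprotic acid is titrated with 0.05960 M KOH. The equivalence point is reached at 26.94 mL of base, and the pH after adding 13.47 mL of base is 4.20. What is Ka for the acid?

13.47 mL is half of the equivalence volume, so this is the half-equivalence point where [HA] = [A^-].
At half-equivalence pH = pKa, so pKa = 4.20.
Ka = 10^(-4.20) = 6.3 x 10^-5.

6.3 x 10^-5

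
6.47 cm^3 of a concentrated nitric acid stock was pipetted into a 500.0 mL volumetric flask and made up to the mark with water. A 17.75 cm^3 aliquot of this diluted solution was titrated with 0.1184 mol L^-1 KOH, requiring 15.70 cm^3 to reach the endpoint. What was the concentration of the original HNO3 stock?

8.09 M

n(KOH) = 0.1184 x 0.01570 = 0.001859 mol.
n(HNO3) in the aliquot = 0.001859 mol.
[diluted HNO3] = 0.001859 / 0.01775 = 0.1047 M.
Dilution factor = 500.0/6.470 = 77.28, so [stock] = 0.1047 x 77.28 = 8.09 M.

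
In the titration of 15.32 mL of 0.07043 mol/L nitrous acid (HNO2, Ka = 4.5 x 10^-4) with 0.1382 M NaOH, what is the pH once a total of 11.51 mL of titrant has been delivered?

12.28

n(acid) = 0.07043 x 0.01532 = 0.001079 mol; n(NaOH) added = 0.1382 x 0.01151 = 0.001591 mol.
Base is in excess by 0.001591 - 0.001079 = 0.0005117 mol in a total volume of 0.02683 L.
[OH^-] = 0.0005117/0.02683 = 0.01907 M, so pOH = 1.72 and pH = 14.00 - 1.72 = 12.28.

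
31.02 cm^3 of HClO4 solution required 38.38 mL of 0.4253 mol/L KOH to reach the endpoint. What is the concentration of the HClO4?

n(KOH) delivered = 0.4253 x 0.03838 = 0.01632 mol.
For a 1:1 reaction, n(HClO4) = 0.01632 mol.
[HClO4] = 0.01632 mol / 0.03102 L = 0.526 M.

0.526 M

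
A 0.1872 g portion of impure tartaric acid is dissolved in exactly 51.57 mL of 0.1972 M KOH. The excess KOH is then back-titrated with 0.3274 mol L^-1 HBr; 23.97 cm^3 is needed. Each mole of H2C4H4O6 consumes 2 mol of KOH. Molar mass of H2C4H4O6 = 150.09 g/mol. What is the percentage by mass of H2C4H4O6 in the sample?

93.1%

Total n(KOH) added = 0.1972 x 0.05157 = 0.01017 mol.
n(HBr) used = 0.3274 x 0.02397 = 0.007848 mol, which equals the excess n(KOH).
So n(KOH) consumed by the sample = 0.01017 - 0.007848 = 0.002322 mol.
n(H2C4H4O6) = 0.002322 / 2 = 0.001161 mol.
mass H2C4H4O6 = 0.001161 x 150.09 = 0.1742 g, so %H2C4H4O6 = 0.1742/0.1872 x 100 = 93.1%.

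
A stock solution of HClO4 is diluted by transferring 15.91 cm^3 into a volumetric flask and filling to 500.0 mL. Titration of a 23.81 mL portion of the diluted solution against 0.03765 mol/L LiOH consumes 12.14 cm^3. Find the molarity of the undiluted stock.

n(LiOH) = 0.03765 x 0.01214 = 0.0004571 mol.
n(HClO4) in the aliquot = 0.0004571 mol.
[diluted HClO4] = 0.0004571 / 0.02381 = 0.01920 M.
Dilution factor = 500.0/15.91 = 31.43, so [stock] = 0.01920 x 31.43 = 0.603 M.

0.603 M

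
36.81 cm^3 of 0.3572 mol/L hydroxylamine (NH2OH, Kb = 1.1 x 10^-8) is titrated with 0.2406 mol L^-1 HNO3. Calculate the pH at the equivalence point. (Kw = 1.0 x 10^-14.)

n(NH2OH) = 0.3572 x 0.03681 = 0.01315 mol; V(HNO3) at equivalence = 0.01315/0.2406 = 0.05465 L.
At equivalence the base is fully converted to NH3OH+; total volume = 0.09146 L, so [NH3OH+] = 0.01315/0.09146 = 0.1438 M.
Ka(NH3OH+) = Kw/Kb = 1.0e-14 / 1.1 x 10^-8 = 9.09e-7.
[H^+] = sqrt(Ka x [NH3OH+]) = sqrt(9.09e-7 x 0.1438) = 0.000362 M.
pH = -log(0.000362) = 3.44.

3.44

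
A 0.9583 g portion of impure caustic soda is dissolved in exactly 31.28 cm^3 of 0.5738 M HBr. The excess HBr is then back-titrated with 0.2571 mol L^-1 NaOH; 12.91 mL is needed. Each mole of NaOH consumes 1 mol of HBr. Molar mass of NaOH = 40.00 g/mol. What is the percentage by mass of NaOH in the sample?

Total n(HBr) added = 0.5738 x 0.03128 = 0.01795 mol.
n(NaOH) used = 0.2571 x 0.01291 = 0.003319 mol, which equals the excess n(HBr).
So n(HBr) consumed by the sample = 0.01795 - 0.003319 = 0.01463 mol.
n(NaOH) = 0.01463 / 1 = 0.01463 mol.
mass NaOH = 0.01463 x 40.00 = 0.5852 g, so %NaOH = 0.5852/0.9583 x 100 = 61.1%.

61.1%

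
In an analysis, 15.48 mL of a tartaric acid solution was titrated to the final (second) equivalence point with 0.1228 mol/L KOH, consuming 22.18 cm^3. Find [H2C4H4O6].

0.0880 M

n(KOH) = 0.1228 x 0.02218 = 0.002724 mol.
At the final (second) equivalence point, 2 mol OH^- react per mol H2C4H4O6, so n(H2C4H4O6) = 0.002724 / 2 = 0.001362 mol.
[H2C4H4O6] = 0.001362 / 0.01548 L = 0.0880 M.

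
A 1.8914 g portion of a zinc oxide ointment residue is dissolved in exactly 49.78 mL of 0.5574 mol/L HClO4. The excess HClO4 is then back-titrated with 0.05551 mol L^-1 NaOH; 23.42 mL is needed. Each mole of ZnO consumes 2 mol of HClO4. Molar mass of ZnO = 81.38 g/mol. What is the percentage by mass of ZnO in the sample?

Total n(HClO4) added = 0.5574 x 0.04978 = 0.02775 mol.
n(NaOH) used = 0.05551 x 0.02342 = 0.001300 mol, which equals the excess n(HClO4).
So n(HClO4) consumed by the sample = 0.02775 - 0.001300 = 0.02645 mol.
n(ZnO) = 0.02645 / 2 = 0.01322 mol.
mass ZnO = 0.01322 x 81.38 = 1.076 g, so %ZnO = 1.076/1.8914 x 100 = 56.9%.

56.9%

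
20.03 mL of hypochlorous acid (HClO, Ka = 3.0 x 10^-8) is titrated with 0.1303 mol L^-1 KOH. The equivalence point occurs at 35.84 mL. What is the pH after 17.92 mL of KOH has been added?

7.52

17.92 mL is exactly half the equivalence volume (35.84/2), i.e. the half-equivalence point.
There, n(HA) = n(A^-), so pH = pKa = -log(3.0 x 10^-8) = 7.52.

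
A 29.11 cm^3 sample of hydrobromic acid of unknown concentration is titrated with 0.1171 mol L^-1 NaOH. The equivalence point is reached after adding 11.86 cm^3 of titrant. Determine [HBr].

0.0477 M

n(NaOH) delivered = 0.1171 x 0.01186 = 0.001389 mol.
For a 1:1 reaction, n(HBr) = 0.001389 mol.
[HBr] = 0.001389 mol / 0.02911 L = 0.0477 M.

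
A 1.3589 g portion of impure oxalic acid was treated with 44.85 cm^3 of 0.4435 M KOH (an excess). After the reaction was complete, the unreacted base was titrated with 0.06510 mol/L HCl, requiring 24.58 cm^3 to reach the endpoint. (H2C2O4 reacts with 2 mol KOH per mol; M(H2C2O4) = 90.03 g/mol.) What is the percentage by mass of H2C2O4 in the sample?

60.6%

Total n(KOH) added = 0.4435 x 0.04485 = 0.01989 mol.
n(HCl) used = 0.06510 x 0.02458 = 0.001600 mol, which equals the excess n(KOH).
So n(KOH) consumed by the sample = 0.01989 - 0.001600 = 0.01829 mol.
n(H2C2O4) = 0.01829 / 2 = 0.009145 mol.
mass H2C2O4 = 0.009145 x 90.03 = 0.8234 g, so %H2C2O4 = 0.8234/1.3589 x 100 = 60.6%.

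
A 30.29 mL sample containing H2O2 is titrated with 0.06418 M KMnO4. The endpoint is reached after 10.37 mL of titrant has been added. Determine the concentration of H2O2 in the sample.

0.0549 M

n(KMnO4) = 0.06418 x 0.01037 = 0.0006655 mol.
From the balanced equation, 2 mol KMnO4 reacts with 5 mol H2O2, so n(H2O2) = 0.0006655 x 5/2 = 0.001664 mol.
[H2O2] = 0.001664 / 0.03029 L = 0.0549 M.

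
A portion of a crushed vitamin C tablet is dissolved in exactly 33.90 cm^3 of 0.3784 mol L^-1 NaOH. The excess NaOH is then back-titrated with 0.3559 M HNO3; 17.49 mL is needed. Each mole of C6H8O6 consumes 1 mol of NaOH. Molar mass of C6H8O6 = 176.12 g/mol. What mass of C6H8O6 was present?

Total n(NaOH) added = 0.3784 x 0.03390 = 0.01283 mol.
n(HNO3) used = 0.3559 x 0.01749 = 0.006225 mol, which equals the excess n(NaOH).
So n(NaOH) consumed by the sample = 0.01283 - 0.006225 = 0.006603 mol.
n(C6H8O6) = 0.006603 / 1 = 0.006603 mol.
mass = 0.006603 mol x 176.12 g/mol = 1.16 g.

1.16 g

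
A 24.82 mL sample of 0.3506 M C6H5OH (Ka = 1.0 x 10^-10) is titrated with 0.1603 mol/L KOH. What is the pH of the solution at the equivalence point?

n(C6H5OH) = 0.3506 x 0.02482 = 0.008702 mol; V(KOH) at equivalence = 0.008702/0.1603 = 0.05429 L.
At equivalence all the acid is converted to C6H5O-; total volume = 0.02482 + 0.05429 = 0.07911 L, so [C6H5O-] = 0.008702/0.07911 = 0.1100 M.
Kb = Kw/Ka = 1.0e-14 / 1.0 x 10^-10 = 0.000100.
[OH^-] = sqrt(Kb x [C6H5O-]) = sqrt(0.000100 x 0.1100) = 0.00332 M.
pOH = 2.48, so pH = 14.00 - 2.48 = 11.52.

11.52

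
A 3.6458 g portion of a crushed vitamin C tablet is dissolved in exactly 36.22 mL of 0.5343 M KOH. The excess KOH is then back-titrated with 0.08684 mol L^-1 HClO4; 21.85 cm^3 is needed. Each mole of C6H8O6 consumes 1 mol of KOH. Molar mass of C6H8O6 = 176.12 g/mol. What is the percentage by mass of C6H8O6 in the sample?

84.3%

Total n(KOH) added = 0.5343 x 0.03622 = 0.01935 mol.
n(HClO4) used = 0.08684 x 0.02185 = 0.001897 mol, which equals the excess n(KOH).
So n(KOH) consumed by the sample = 0.01935 - 0.001897 = 0.01745 mol.
n(C6H8O6) = 0.01745 / 1 = 0.01745 mol.
mass C6H8O6 = 0.01745 x 176.12 = 3.074 g, so %C6H8O6 = 3.074/3.6458 x 100 = 84.3%.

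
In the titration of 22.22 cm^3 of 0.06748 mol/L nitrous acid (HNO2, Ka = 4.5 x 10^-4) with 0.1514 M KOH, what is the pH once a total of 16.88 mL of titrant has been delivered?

n(acid) = 0.06748 x 0.02222 = 0.001499 mol; n(KOH) added = 0.1514 x 0.01688 = 0.002556 mol.
Base is in excess by 0.002556 - 0.001499 = 0.001056 mol in a total volume of 0.03910 L.
[OH^-] = 0.001056/0.03910 = 0.02701 M, so pOH = 1.57 and pH = 14.00 - 1.57 = 12.43.

12.43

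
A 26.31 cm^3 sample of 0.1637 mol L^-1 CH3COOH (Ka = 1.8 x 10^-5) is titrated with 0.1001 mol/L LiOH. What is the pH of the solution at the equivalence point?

8.77

n(CH3COOH) = 0.1637 x 0.02631 = 0.004307 mol; V(LiOH) at equivalence = 0.004307/0.1001 = 0.04303 L.
At equivalence all the acid is converted to CH3COO-; total volume = 0.02631 + 0.04303 = 0.06934 L, so [CH3COO-] = 0.004307/0.06934 = 0.06212 M.
Kb = Kw/Ka = 1.0e-14 / 1.8 x 10^-5 = 5.56e-10.
[OH^-] = sqrt(Kb x [CH3COO-]) = sqrt(5.56e-10 x 0.06212) = 5.87e-6 M.
pOH = 5.23, so pH = 14.00 - 5.23 = 8.77.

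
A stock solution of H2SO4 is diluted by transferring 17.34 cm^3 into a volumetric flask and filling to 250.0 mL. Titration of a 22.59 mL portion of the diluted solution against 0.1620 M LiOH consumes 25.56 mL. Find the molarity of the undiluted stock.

1.32 M

n(LiOH) = 0.1620 x 0.02556 = 0.004141 mol.
n(H2SO4) in the aliquot = 0.004141 x 1/2 = 0.002070 mol.
[diluted H2SO4] = 0.002070 / 0.02259 = 0.09165 M.
Dilution factor = 250.0/17.34 = 14.42, so [stock] = 0.09165 x 14.42 = 1.32 M.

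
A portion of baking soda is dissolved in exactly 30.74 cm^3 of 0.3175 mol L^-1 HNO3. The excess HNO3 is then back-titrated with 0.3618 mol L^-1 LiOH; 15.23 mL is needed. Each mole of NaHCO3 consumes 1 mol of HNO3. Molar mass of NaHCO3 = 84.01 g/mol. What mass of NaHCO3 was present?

0.357 g

Total n(HNO3) added = 0.3175 x 0.03074 = 0.009760 mol.
n(LiOH) used = 0.3618 x 0.01523 = 0.005510 mol, which equals the excess n(HNO3).
So n(HNO3) consumed by the sample = 0.009760 - 0.005510 = 0.004250 mol.
n(NaHCO3) = 0.004250 / 1 = 0.004250 mol.
mass = 0.004250 mol x 84.01 g/mol = 0.357 g.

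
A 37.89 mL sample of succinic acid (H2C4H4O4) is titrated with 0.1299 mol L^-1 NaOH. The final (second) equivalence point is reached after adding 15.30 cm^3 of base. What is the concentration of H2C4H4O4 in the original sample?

0.0262 M

n(NaOH) = 0.1299 x 0.01530 = 0.001987 mol.
At the final (second) equivalence point, 2 mol OH^- react per mol H2C4H4O4, so n(H2C4H4O4) = 0.001987 / 2 = 0.0009937 mol.
[H2C4H4O4] = 0.0009937 / 0.03789 L = 0.0262 M.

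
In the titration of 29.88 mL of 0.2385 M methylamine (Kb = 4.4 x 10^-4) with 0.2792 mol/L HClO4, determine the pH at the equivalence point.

n(CH3NH2) = 0.2385 x 0.02988 = 0.007126 mol; V(HClO4) at equivalence = 0.007126/0.2792 = 0.02552 L.
At equivalence the base is fully converted to CH3NH3+; total volume = 0.05540 L, so [CH3NH3+] = 0.007126/0.05540 = 0.1286 M.
Ka(CH3NH3+) = Kw/Kb = 1.0e-14 / 4.4 x 10^-4 = 2.27e-11.
[H^+] = sqrt(Ka x [CH3NH3+]) = sqrt(2.27e-11 x 0.1286) = 1.71e-6 M.
pH = -log(1.71e-6) = 5.77.

5.77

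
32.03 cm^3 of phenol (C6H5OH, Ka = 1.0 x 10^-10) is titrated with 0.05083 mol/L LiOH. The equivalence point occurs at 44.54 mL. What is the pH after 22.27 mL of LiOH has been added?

10.00

22.27 mL is exactly half the equivalence volume (44.54/2), i.e. the half-equivalence point.
There, n(HA) = n(A^-), so pH = pKa = -log(1.0 x 10^-10) = 10.00.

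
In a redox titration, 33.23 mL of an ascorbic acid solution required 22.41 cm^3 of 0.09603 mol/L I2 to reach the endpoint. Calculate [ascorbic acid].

0.0648 M

n(I2) = 0.09603 x 0.02241 = 0.002152 mol.
From the balanced equation, 1 mol I2 reacts with 1 mol ascorbic acid, so n(ascorbic acid) = 0.002152 x 1/1 = 0.002152 mol.
[ascorbic acid] = 0.002152 / 0.03323 L = 0.0648 M.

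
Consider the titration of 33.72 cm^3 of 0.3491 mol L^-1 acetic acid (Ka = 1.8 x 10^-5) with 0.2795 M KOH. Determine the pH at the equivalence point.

n(CH3COOH) = 0.3491 x 0.03372 = 0.01177 mol; V(KOH) at equivalence = 0.01177/0.2795 = 0.04212 L.
At equivalence all the acid is converted to CH3COO-; total volume = 0.03372 + 0.04212 = 0.07584 L, so [CH3COO-] = 0.01177/0.07584 = 0.1552 M.
Kb = Kw/Ka = 1.0e-14 / 1.8 x 10^-5 = 5.56e-10.
[OH^-] = sqrt(Kb x [CH3COO-]) = sqrt(5.56e-10 x 0.1552) = 9.29e-6 M.
pOH = 5.03, so pH = 14.00 - 5.03 = 8.97.

8.97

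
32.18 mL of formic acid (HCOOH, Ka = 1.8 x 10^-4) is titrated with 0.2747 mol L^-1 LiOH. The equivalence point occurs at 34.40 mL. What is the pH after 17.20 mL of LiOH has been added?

17.20 mL is exactly half the equivalence volume (34.40/2), i.e. the half-equivalence point.
There, n(HA) = n(A^-), so pH = pKa = -log(1.8 x 10^-4) = 3.74.

3.74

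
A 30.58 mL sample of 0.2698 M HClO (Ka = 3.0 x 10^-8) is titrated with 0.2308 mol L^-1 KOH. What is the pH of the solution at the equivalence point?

10.31

n(HClO) = 0.2698 x 0.03058 = 0.008250 mol; V(KOH) at equivalence = 0.008250/0.2308 = 0.03575 L.
At equivalence all the acid is converted to ClO-; total volume = 0.03058 + 0.03575 = 0.06633 L, so [ClO-] = 0.008250/0.06633 = 0.1244 M.
Kb = Kw/Ka = 1.0e-14 / 3.0 x 10^-8 = 3.33e-7.
[OH^-] = sqrt(Kb x [ClO-]) = sqrt(3.33e-7 x 0.1244) = 0.000204 M.
pOH = 3.69, so pH = 14.00 - 3.69 = 10.31.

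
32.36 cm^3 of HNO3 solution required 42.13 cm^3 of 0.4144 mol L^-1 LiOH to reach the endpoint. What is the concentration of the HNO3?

n(LiOH) delivered = 0.4144 x 0.04213 = 0.01746 mol.
For a 1:1 reaction, n(HNO3) = 0.01746 mol.
[HNO3] = 0.01746 mol / 0.03236 L = 0.540 M.

0.540 M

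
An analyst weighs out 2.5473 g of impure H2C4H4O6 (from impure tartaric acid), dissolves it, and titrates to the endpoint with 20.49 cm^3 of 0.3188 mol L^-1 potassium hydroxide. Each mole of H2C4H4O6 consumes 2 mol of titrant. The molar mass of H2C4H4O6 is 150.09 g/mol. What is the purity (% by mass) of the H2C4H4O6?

19.2%

n(KOH) = 0.3188 x 0.02049 = 0.006532 mol.
n(H2C4H4O6) = 0.006532 / 2 = 0.003266 mol.
mass of H2C4H4O6 = 0.003266 x 150.09 = 0.4902 g.
% purity = 0.4902 / 2.5473 x 100 = 19.2%.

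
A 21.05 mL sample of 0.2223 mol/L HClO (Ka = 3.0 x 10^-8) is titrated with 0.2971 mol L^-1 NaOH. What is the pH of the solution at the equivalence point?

10.31

n(HClO) = 0.2223 x 0.02105 = 0.004679 mol; V(NaOH) at equivalence = 0.004679/0.2971 = 0.01575 L.
At equivalence all the acid is converted to ClO-; total volume = 0.02105 + 0.01575 = 0.03680 L, so [ClO-] = 0.004679/0.03680 = 0.1272 M.
Kb = Kw/Ka = 1.0e-14 / 3.0 x 10^-8 = 3.33e-7.
[OH^-] = sqrt(Kb x [ClO-]) = sqrt(3.33e-7 x 0.1272) = 0.000206 M.
pOH = 3.69, so pH = 14.00 - 3.69 = 10.31.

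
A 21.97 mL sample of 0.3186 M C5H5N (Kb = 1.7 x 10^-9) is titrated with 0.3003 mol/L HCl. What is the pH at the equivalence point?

3.02

n(C5H5N) = 0.3186 x 0.02197 = 0.007000 mol; V(HCl) at equivalence = 0.007000/0.3003 = 0.02331 L.
At equivalence the base is fully converted to C5H5NH+; total volume = 0.04528 L, so [C5H5NH+] = 0.007000/0.04528 = 0.1546 M.
Ka(C5H5NH+) = Kw/Kb = 1.0e-14 / 1.7 x 10^-9 = 5.88e-6.
[H^+] = sqrt(Ka x [C5H5NH+]) = sqrt(5.88e-6 x 0.1546) = 0.000954 M.
pH = -log(0.000954) = 3.02.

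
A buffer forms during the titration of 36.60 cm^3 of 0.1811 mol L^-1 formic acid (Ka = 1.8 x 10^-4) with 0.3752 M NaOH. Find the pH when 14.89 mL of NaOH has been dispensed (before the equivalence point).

4.47

Initial n(HCOOH) = 0.1811 x 0.03660 = 0.006628 mol.
n(NaOH) added = 0.3752 x 0.01489 = 0.005587 mol, converting that many moles of HCOOH to HCOO-.
Remaining n(HCOOH) = 0.001042 mol; n(HCOO-) = 0.005587 mol.
By Henderson-Hasselbalch, pH = pKa + log([A^-]/[HA]) = 3.74 + log(0.005587/0.001042) = 3.74 + (+0.73) = 4.47.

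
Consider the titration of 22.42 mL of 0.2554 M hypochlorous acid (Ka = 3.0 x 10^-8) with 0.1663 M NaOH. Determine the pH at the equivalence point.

n(HClO) = 0.2554 x 0.02242 = 0.005726 mol; V(NaOH) at equivalence = 0.005726/0.1663 = 0.03443 L.
At equivalence all the acid is converted to ClO-; total volume = 0.02242 + 0.03443 = 0.05685 L, so [ClO-] = 0.005726/0.05685 = 0.1007 M.
Kb = Kw/Ka = 1.0e-14 / 3.0 x 10^-8 = 3.33e-7.
[OH^-] = sqrt(Kb x [ClO-]) = sqrt(3.33e-7 x 0.1007) = 0.000183 M.
pOH = 3.74, so pH = 14.00 - 3.74 = 10.26.

10.26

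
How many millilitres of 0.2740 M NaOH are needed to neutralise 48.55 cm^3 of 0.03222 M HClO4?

5.71 mL

n(HClO4) = 0.03222 mol/L x 0.04855 L = 0.001564 mol.
At equivalence n(NaOH) = n(HClO4) = 0.001564 mol.
V(NaOH) = 0.001564 / 0.2740 = 0.005709 L = 5.71 mL.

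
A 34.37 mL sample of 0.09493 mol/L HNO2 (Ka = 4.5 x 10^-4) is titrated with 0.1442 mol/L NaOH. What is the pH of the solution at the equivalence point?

n(HNO2) = 0.09493 x 0.03437 = 0.003263 mol; V(NaOH) at equivalence = 0.003263/0.1442 = 0.02263 L.
At equivalence all the acid is converted to NO2-; total volume = 0.03437 + 0.02263 = 0.05700 L, so [NO2-] = 0.003263/0.05700 = 0.05724 M.
Kb = Kw/Ka = 1.0e-14 / 4.5 x 10^-4 = 2.22e-11.
[OH^-] = sqrt(Kb x [NO2-]) = sqrt(2.22e-11 x 0.05724) = 1.13e-6 M.
pOH = 5.95, so pH = 14.00 - 5.95 = 8.05.

8.05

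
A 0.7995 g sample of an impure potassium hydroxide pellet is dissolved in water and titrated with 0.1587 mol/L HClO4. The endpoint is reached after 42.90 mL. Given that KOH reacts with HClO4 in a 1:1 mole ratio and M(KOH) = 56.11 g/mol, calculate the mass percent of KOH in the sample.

47.8%

n(HClO4) = 0.1587 x 0.04290 = 0.006808 mol.
n(KOH) = 0.006808 / 1 = 0.006808 mol.
mass of KOH = 0.006808 x 56.11 = 0.3820 g.
% purity = 0.3820 / 0.7995 x 100 = 47.8%.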